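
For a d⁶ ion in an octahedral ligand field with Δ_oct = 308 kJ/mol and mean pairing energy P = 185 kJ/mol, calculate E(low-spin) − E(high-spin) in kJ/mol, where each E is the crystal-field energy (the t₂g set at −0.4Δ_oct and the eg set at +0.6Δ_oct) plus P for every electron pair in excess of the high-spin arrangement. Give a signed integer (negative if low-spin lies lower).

-246

High-spin: t₂g⁴ eg², CFSE = -0.4Δ_oct = -123 kJ/mol.
For low-spin the configuration is t₂g⁶ eg⁰: orbital energy -2.4 × 308 = -739 kJ/mol, and 2 additional pairs relative to high-spin add 370 kJ/mol, giving -369 kJ/mol.
The difference is -369 − (-123) = -246 kJ/mol, so low-spin lies lower.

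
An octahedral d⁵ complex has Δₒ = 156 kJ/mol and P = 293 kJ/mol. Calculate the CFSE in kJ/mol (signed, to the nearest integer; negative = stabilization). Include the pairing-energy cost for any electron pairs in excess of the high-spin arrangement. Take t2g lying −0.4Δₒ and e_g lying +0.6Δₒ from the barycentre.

0

Since Δₒ = 156 kJ/mol < P = 293 kJ/mol, the complex adopts the high-spin configuration.
That gives t2g^3 e_g^2.
Orbital CFSE = 0.0Δₒ = 0.0 × 156 = 0 kJ/mol.
High-spin has no excess pairs, so no pairing correction applies.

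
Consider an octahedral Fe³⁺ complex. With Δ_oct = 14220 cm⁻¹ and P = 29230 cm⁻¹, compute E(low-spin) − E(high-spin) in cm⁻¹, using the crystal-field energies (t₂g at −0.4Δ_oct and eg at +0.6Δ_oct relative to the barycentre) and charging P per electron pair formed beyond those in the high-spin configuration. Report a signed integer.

30020

Fe sits in group 8; removing 3 electrons leaves Fe³⁺ with 8 − 3 = 5 d electrons.
High-spin: t₂g³ eg², CFSE = 0.0Δ_oct = 0 cm⁻¹.
Low-spin t₂g⁵ eg⁰ gives -2.0Δ_oct = -28440 cm⁻¹, but forming 2 extra pairs costs 2P = 58460 cm⁻¹, so E(LS) = -28440 + 58460 = 30020 cm⁻¹.
Thus E(LS) − E(HS) = 30020 cm⁻¹.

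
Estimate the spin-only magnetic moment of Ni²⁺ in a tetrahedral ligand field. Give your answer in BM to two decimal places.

Group 10 minus oxidation state +2 gives a d⁸ configuration for Ni²⁺.
Tetrahedral splitting is small, so the complex is high-spin.
Configuration: e^4 t2^4 → 2 unpaired electrons.
μ(spin-only) = √[2(2+2)] = √8 ≈ 2.83 BM.

2.83 BM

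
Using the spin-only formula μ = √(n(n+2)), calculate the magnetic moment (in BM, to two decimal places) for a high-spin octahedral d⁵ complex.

5.92 BM

Configuration: t₂g³ eg² → 5 unpaired electrons.
μ(spin-only) = √[5(5+2)] = √35 ≈ 5.92 BM.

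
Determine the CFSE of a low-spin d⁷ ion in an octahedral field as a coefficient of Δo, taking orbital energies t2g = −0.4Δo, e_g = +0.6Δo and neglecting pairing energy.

-1.8 Δo

Configuration: t2g^6 e_g^1.
CFSE = 6(-0.4Δo) + 1(0.6Δo) = -2.4Δo + 0.6Δo = -1.8Δo.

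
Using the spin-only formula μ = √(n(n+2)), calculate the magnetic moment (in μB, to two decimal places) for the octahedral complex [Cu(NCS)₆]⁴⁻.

1.73 μB

Each NCS⁻ contributes -1; 6 × (-1) = -6. With overall charge -4, Cu is in the +2 oxidation state.
Cu²⁺: group 11, so d-count = 11 − 2 = 9.
For octahedral d⁹ the high- and low-spin configurations coincide.
Configuration: t₂g⁶ eg³ → 1 unpaired electron.
μ(spin-only) = √[1(1+2)] = √3 ≈ 1.73 μB.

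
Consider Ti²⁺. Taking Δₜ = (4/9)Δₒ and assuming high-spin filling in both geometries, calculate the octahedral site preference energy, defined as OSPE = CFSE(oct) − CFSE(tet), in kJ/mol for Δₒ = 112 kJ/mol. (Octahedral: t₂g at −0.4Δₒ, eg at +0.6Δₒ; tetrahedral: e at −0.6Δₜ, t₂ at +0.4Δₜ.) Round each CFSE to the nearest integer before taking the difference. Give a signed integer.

-30

Ti²⁺: group 4, so d-count = 4 − 2 = 2.
In an octahedral site d² (HS) is t2g^2 e_g^0, giving CFSE(oct) = -0.8Δₒ = -90 kJ/mol.
In a tetrahedral site the filling is e^2 t2^0: CFSE(tet) = -1.2Δₜ = -1.2 × (4/9)(112) = -60 kJ/mol.
OSPE = -90 − (-60) = -30 kJ/mol.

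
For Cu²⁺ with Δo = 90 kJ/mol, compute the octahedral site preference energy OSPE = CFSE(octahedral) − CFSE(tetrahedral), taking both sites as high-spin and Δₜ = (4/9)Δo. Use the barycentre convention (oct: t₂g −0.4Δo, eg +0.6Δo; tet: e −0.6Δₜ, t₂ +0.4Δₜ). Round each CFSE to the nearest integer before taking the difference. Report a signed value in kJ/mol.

-38

Group 11 minus oxidation state +2 gives a d⁹ configuration for Cu²⁺.
Octahedral high-spin t₂g⁶ eg³: CFSE = -0.6 × 90 = -54 kJ/mol.
Tetrahedral e⁴ t₂⁵ gives -0.4Δₜ = -0.4 × (4/9) × 90 = -16 kJ/mol.
OSPE = -54 − (-16) = -38 kJ/mol.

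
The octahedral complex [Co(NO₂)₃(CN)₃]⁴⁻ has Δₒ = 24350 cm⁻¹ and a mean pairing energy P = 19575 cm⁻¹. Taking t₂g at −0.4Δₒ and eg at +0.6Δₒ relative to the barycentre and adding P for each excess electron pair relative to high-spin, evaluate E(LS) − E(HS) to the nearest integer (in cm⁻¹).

Ligand charges: 3×(-1) from NO₂⁻ and 3×(-1) from CN⁻ sum to -6; with overall charge -4, Co is +2.
Co is in group 9, so Co²⁺ is d⁷ (9 − 2 = 7).
In the high-spin limit (t₂g⁵ eg²) the orbital term is -0.8Δₒ = -19480 cm⁻¹, with no excess pairing.
Low-spin: t₂g⁶ eg¹, orbital CFSE = -1.8Δₒ = -43830 cm⁻¹; plus 1 excess pair × P = +19575 cm⁻¹; total -24255 cm⁻¹.
The difference is -24255 − (-19480) = -4775 cm⁻¹, so low-spin lies lower.

-4775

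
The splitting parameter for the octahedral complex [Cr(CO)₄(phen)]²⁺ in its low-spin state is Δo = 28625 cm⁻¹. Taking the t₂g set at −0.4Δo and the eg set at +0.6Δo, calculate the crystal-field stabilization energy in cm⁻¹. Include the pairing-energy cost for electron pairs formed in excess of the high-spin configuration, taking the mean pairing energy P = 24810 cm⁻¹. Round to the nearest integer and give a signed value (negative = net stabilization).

-20990

Ligand charges: 4×(+0) from CO and 1×(+0) from phen sum to +0; with overall charge +2, Cr is +2.
Cr is in group 6, so Cr²⁺ is d⁴ (6 − 2 = 4).
The d⁴ electrons fill as t₂g⁴ eg⁰.
The orbital stabilization is -1.6Δo = -1.6 × 28625 = -45800 cm⁻¹.
High-spin d⁴ would be t₂g³ eg¹ with 0 pairs; low-spin has 1, so 1 excess pair costs +1P = +24810 cm⁻¹.
Combining: -45800 + 24810 = -20990 cm⁻¹.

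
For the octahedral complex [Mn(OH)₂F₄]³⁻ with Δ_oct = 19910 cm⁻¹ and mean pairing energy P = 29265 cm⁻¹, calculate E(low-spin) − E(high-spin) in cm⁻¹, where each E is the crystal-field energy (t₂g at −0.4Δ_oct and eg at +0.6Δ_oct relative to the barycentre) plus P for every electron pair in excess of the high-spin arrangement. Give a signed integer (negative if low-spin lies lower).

Ligand charges: 2×(-1) from OH⁻ and 4×(-1) from F⁻ sum to -6; with overall charge -3, Mn is +3.
Mn is in group 7, so Mn³⁺ is d⁴ (7 − 3 = 4).
High-spin d⁴ fills as t₂g³ eg¹ with CFSE 3(−0.4) + 1(+0.6) = -0.6Δ_oct = -11946 cm⁻¹.
Low-spin: t₂g⁴ eg⁰, orbital CFSE = -1.6Δ_oct = -31856 cm⁻¹; plus 1 excess pair × P = +29265 cm⁻¹; total -2591 cm⁻¹.
The difference is -2591 − (-11946) = 9355 cm⁻¹, so high-spin lies lower.

9355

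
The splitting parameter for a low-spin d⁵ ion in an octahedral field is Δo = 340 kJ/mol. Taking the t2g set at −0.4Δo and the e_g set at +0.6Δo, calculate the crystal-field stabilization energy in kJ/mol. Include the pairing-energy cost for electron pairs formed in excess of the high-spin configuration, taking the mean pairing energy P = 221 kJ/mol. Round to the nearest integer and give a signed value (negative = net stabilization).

-238

The d⁵ electrons fill as t2g^5 e_g^0.
CFSE(orbital) = 5×(-0.4Δo) + 0×(0.6Δo) = -2.0Δo; with Δo = 340 kJ/mol that is -680 kJ/mol.
Pairing penalty: 2 pairs vs 0 in the high-spin reference → 2 extra × P = 442 kJ/mol.
Overall CFSE = -680 + 442 = -238 kJ/mol.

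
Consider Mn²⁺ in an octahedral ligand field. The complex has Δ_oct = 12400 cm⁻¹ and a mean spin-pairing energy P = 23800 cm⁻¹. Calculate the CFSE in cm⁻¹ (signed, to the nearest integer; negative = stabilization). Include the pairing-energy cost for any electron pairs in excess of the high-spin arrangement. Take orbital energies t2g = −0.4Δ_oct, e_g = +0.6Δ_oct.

Mn²⁺: group 7, so d-count = 7 − 2 = 5.
Since Δ_oct = 12400 cm⁻¹ < P = 23800 cm⁻¹, the complex adopts the high-spin configuration.
Configuration: t2g^3 e_g^2.
Orbital CFSE = 0.0Δ_oct = 0.0 × 12400 = 0 cm⁻¹.
High-spin has no excess pairs, so no pairing correction applies.

0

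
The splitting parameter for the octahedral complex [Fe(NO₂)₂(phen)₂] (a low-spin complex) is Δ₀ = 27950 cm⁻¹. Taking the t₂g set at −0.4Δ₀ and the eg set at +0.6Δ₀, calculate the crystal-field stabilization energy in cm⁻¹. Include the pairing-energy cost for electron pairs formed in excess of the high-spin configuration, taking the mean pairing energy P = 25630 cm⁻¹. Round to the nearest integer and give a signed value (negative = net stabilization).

Ligand charges: 2×(-1) from NO₂⁻ and 2×(+0) from phen sum to -2; with overall charge +0, Fe is +2.
Group 8 minus oxidation state +2 gives a d⁶ configuration for Fe²⁺.
The d⁶ electrons fill as t₂g⁶ eg⁰.
The orbital stabilization is -2.4Δ₀ = -2.4 × 27950 = -67080 cm⁻¹.
Relative to high-spin t₂g⁴ eg² (1 paired), the low-spin configuration has 2 additional pairs, contributing +2 × 25630 = +51260 cm⁻¹.
Combining: -67080 + 51260 = -15820 cm⁻¹.

-15820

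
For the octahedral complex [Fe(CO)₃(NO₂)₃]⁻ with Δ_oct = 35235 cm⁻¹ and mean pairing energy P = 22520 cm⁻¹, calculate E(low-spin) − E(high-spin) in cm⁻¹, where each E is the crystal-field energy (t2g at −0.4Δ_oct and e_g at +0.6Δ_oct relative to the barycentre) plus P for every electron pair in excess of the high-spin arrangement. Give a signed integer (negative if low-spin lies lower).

-25430

Ligand charges: 3×(+0) from CO and 3×(-1) from NO₂⁻ sum to -3; with overall charge -1, Fe is +2.
Fe is in group 8, so Fe²⁺ is d⁶ (8 − 2 = 6).
In the high-spin limit (t2g^4 e_g^2) the orbital term is -0.4Δ_oct = -14094 cm⁻¹, with no excess pairing.
For low-spin the configuration is t2g^6 e_g^0: orbital energy -2.4 × 35235 = -84564 cm⁻¹, and 2 additional pairs relative to high-spin add 45040 cm⁻¹, giving -39524 cm⁻¹.
The difference is -39524 − (-14094) = -25430 cm⁻¹, so low-spin lies lower.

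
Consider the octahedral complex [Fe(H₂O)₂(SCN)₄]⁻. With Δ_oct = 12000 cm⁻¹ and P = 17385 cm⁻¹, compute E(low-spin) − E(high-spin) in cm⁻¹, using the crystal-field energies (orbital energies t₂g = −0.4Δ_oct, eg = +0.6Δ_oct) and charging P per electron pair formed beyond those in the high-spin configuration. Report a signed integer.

10770

Ligand charges: 2×(+0) from H₂O and 4×(-1) from SCN⁻ sum to -4; with overall charge -1, Fe is +3.
Fe sits in group 8; removing 3 electrons leaves Fe³⁺ with 8 − 3 = 5 d electrons.
High-spin: t₂g³ eg², CFSE = 0.0Δ_oct = 0 cm⁻¹.
Low-spin t₂g⁵ eg⁰ gives -2.0Δ_oct = -24000 cm⁻¹, but forming 2 extra pairs costs 2P = 34770 cm⁻¹, so E(LS) = -24000 + 34770 = 10770 cm⁻¹.
E(LS) − E(HS) = 10770 − (0) = 10770 cm⁻¹.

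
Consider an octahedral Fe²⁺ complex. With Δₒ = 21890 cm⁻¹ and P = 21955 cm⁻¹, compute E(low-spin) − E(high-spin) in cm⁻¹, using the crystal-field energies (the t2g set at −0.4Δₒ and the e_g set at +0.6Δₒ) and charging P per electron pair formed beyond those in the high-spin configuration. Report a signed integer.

130

Fe²⁺: group 8, so d-count = 8 − 2 = 6.
In the high-spin limit (t2g^4 e_g^2) the orbital term is -0.4Δₒ = -8756 cm⁻¹, with no excess pairing.
Low-spin: t2g^6 e_g^0, orbital CFSE = -2.4Δₒ = -52536 cm⁻¹; plus 2 excess pairs × P = +43910 cm⁻¹; total -8626 cm⁻¹.
The difference is -8626 − (-8756) = 130 cm⁻¹, so high-spin lies lower.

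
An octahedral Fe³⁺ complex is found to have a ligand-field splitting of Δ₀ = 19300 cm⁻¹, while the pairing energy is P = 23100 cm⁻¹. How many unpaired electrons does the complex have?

Group 8 minus oxidation state +3 gives a d⁵ configuration for Fe³⁺.
Since Δ₀ = 19300 cm⁻¹ < P = 23100 cm⁻¹, the complex adopts the high-spin configuration.
Filling d⁵ accordingly: t2g^3 e_g^2.
Unpaired electrons: 5.

5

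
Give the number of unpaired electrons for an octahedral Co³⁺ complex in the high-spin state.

4

Co sits in group 9; removing 3 electrons leaves Co³⁺ with 9 − 3 = 6 d electrons.
Configuration: t2g^4 e_g^2, giving 4 unpaired electrons.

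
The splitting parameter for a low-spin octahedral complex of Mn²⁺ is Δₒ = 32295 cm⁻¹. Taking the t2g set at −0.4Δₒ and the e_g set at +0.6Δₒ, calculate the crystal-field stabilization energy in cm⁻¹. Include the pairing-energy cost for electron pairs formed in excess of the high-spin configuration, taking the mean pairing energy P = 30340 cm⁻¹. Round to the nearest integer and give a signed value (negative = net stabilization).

-3910

Group 7 minus oxidation state +2 gives a d⁵ configuration for Mn²⁺.
Configuration: t2g^5 e_g^0.
CFSE(orbital) = 5×(-0.4Δₒ) + 0×(0.6Δₒ) = -2.0Δₒ; with Δₒ = 32295 cm⁻¹ that is -64590 cm⁻¹.
Pairing penalty: 2 pairs vs 0 in the high-spin reference → 2 extra × P = 60680 cm⁻¹.
Overall CFSE = -64590 + 60680 = -3910 cm⁻¹.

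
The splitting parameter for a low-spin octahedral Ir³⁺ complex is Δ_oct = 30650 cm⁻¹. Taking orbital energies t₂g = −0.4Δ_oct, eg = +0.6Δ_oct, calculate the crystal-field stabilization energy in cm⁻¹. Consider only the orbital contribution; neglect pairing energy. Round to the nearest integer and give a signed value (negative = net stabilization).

Ir³⁺: group 9, so d-count = 9 − 3 = 6.
Electron filling gives t₂g⁶ eg⁰.
CFSE(orbital) = 6×(-0.4Δ_oct) + 0×(0.6Δ_oct) = -2.4Δ_oct; with Δ_oct = 30650 cm⁻¹ that is -73560 cm⁻¹.

-73560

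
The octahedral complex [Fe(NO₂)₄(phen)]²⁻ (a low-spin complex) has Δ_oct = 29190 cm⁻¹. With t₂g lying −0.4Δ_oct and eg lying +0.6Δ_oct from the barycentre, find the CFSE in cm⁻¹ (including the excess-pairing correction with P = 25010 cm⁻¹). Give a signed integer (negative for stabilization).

-20036

Ligand charges: 4×(-1) from NO₂⁻ and 1×(+0) from phen sum to -4; with overall charge -2, Fe is +2.
Fe is in group 8, so Fe²⁺ is d⁶ (8 − 2 = 6).
Electron filling gives t₂g⁶ eg⁰.
The orbital stabilization is -2.4Δ_oct = -2.4 × 29190 = -70056 cm⁻¹.
Pairing penalty: 3 pairs vs 1 in the high-spin reference → 2 extra × P = 50020 cm⁻¹.
Overall CFSE = -70056 + 50020 = -20036 cm⁻¹.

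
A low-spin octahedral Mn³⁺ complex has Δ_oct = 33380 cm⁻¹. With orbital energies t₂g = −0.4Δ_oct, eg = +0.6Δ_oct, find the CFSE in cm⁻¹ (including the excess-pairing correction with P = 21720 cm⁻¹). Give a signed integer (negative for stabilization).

Group 7 minus oxidation state +3 gives a d⁴ configuration for Mn³⁺.
The d⁴ electrons fill as t₂g⁴ eg⁰.
The orbital stabilization is -1.6Δ_oct = -1.6 × 33380 = -53408 cm⁻¹.
Relative to high-spin t₂g³ eg¹ (0 paired), the low-spin configuration has 1 additional pair, contributing +1 × 21720 = +21720 cm⁻¹.
Combining: -53408 + 21720 = -31688 cm⁻¹.

-31688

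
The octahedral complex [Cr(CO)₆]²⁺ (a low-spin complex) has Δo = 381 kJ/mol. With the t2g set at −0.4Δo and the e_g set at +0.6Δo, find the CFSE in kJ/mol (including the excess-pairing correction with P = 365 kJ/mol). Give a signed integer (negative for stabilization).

-245

CO is neutral, so the +2 overall charge sits on Cr: oxidation state +2.
Cr sits in group 6; removing 2 electrons leaves Cr²⁺ with 6 − 2 = 4 d electrons.
Electron filling gives t2g^4 e_g^0.
The orbital stabilization is -1.6Δo = -1.6 × 381 = -610 kJ/mol.
Pairing penalty: 1 pair vs 0 in the high-spin reference → 1 extra × P = 365 kJ/mol.
Net CFSE = -610 + 365 = -245 kJ/mol.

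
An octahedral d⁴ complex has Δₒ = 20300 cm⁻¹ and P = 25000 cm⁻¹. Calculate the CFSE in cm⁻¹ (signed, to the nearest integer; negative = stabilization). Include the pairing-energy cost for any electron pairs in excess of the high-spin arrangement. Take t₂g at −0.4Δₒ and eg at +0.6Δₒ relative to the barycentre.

-12180

Δₒ < P, so pairing is avoided: the ground state is high-spin.
Filling d⁴ accordingly: t₂g³ eg¹.
Orbital CFSE = -0.6Δₒ = -0.6 × 20300 = -12180 cm⁻¹.
High-spin has no excess pairs, so no pairing correction applies.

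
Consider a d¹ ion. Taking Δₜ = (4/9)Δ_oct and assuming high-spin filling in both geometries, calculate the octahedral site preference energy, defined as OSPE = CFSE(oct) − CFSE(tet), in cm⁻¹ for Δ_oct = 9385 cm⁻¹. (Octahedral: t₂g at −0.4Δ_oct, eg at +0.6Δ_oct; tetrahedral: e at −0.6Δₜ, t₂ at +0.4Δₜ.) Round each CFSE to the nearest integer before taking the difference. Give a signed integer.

Octahedral high-spin t2g^1 e_g^0: CFSE = -0.4 × 9385 = -3754 cm⁻¹.
Tetrahedral: e^1 t2^0, CFSE = 1(−0.6) + 0(+0.4) = -0.6Δₜ = -0.6 × (4/9) × 9385 = -2503 cm⁻¹.
OSPE = -3754 − (-2503) = -1251 cm⁻¹.

-1251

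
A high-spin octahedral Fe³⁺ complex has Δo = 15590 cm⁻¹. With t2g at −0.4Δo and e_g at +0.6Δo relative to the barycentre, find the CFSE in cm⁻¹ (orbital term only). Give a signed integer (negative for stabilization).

0

Fe sits in group 8; removing 3 electrons leaves Fe³⁺ with 8 − 3 = 5 d electrons.
The d⁵ electrons fill as t2g^3 e_g^2.
The orbital stabilization is 0.0Δo = 0.0 × 15590 = 0 cm⁻¹.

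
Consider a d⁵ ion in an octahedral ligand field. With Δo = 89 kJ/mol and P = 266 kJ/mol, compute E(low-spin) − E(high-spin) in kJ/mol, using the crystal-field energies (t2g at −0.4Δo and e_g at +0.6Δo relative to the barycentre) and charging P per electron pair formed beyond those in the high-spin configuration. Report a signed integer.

High-spin: t2g^3 e_g^2, CFSE = 0.0Δo = 0 kJ/mol.
For low-spin the configuration is t2g^5 e_g^0: orbital energy -2.0 × 89 = -178 kJ/mol, and 2 additional pairs relative to high-spin add 532 kJ/mol, giving 354 kJ/mol.
E(LS) − E(HS) = 354 − (0) = 354 kJ/mol.

354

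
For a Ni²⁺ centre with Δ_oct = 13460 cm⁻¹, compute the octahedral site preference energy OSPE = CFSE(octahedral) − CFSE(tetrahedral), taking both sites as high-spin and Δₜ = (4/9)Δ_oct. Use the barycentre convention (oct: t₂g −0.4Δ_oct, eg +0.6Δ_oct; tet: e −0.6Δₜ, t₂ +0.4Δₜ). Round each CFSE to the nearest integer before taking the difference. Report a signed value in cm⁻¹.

Ni sits in group 10; removing 2 electrons leaves Ni²⁺ with 10 − 2 = 8 d electrons.
In an octahedral site d⁸ (HS) is t₂g⁶ eg², giving CFSE(oct) = -1.2Δ_oct = -16152 cm⁻¹.
Tetrahedral: e⁴ t₂⁴, CFSE = 4(−0.6) + 4(+0.4) = -0.8Δₜ = -0.8 × (4/9) × 13460 = -4786 cm⁻¹.
OSPE = -16152 − (-4786) = -11366 cm⁻¹.

-11366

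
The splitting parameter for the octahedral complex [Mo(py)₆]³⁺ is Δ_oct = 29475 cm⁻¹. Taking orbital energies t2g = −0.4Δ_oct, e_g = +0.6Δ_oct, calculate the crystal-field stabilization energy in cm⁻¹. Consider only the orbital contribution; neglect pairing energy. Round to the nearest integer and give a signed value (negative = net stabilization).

py is neutral, so the +3 overall charge sits on Mo: oxidation state +3.
Mo³⁺: group 6, so d-count = 6 − 3 = 3.
The d³ electrons fill as t2g^3 e_g^0.
CFSE(orbital) = 3×(-0.4Δ_oct) + 0×(0.6Δ_oct) = -1.2Δ_oct; with Δ_oct = 29475 cm⁻¹ that is -35370 cm⁻¹.

-35370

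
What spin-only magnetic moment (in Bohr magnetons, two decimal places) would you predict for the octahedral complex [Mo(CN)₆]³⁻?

Each CN⁻ contributes -1; 6 × (-1) = -6. With overall charge -3, Mo is in the +3 oxidation state.
Mo³⁺: group 6, so d-count = 6 − 3 = 3.
For octahedral d³ the high- and low-spin configurations coincide.
Configuration: t₂g³ eg⁰ → 3 unpaired electrons.
μ(spin-only) = √[3(3+2)] = √15 ≈ 3.87 Bohr magnetons.

3.87 Bohr magnetons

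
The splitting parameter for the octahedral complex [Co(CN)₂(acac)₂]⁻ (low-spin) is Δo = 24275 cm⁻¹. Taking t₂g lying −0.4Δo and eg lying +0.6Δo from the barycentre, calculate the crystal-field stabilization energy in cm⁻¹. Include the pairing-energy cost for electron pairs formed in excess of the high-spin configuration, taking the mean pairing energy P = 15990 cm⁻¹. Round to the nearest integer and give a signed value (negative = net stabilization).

-26280

Ligand charges: 2×(-1) from CN⁻ and 2×(-1) from acac⁻ sum to -4; with overall charge -1, Co is +3.
Co³⁺: group 9, so d-count = 9 − 3 = 6.
Electron filling gives t₂g⁶ eg⁰.
Orbital CFSE = 6(-0.4) + 0(0.6) = -2.4Δo = -2.4 × 24275 = -58260 cm⁻¹.
Relative to high-spin t₂g⁴ eg² (1 paired), the low-spin configuration has 2 additional pairs, contributing +2 × 15990 = +31980 cm⁻¹.
Combining: -58260 + 31980 = -26280 cm⁻¹.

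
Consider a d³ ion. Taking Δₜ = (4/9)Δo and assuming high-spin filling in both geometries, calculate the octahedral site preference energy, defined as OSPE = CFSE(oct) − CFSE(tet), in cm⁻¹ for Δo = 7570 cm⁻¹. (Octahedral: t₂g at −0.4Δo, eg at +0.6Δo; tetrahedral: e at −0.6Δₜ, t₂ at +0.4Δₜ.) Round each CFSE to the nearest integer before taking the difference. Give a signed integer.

Octahedral (high-spin): t₂g³ eg⁰, CFSE = 3(−0.4) + 0(+0.6) = -1.2Δo = -1.2 × 7570 = -9084 cm⁻¹.
Tetrahedral e² t₂¹ gives -0.8Δₜ = -0.8 × (4/9) × 7570 = -2692 cm⁻¹.
Subtracting, OSPE = -9084 − (-2692) = -6392 cm⁻¹.

-6392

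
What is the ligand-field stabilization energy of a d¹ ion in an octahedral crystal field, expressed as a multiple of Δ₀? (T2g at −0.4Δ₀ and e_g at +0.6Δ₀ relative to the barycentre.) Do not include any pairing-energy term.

-0.4 Δ₀

Configuration: t2g^1 e_g^0.
CFSE = 1(-0.4Δ₀) + 0(0.6Δ₀) = -0.4Δ₀ + 0.0Δ₀ = -0.4Δ₀.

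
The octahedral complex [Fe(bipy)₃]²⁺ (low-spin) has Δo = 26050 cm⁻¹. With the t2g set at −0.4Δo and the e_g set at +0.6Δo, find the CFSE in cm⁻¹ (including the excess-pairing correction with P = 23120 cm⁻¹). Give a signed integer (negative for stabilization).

-16280

bipy is neutral, so the +2 overall charge sits on Fe: oxidation state +2.
Group 8 minus oxidation state +2 gives a d⁶ configuration for Fe²⁺.
Configuration: t2g^6 e_g^0.
CFSE(orbital) = 6×(-0.4Δo) + 0×(0.6Δo) = -2.4Δo; with Δo = 26050 cm⁻¹ that is -62520 cm⁻¹.
Pairing penalty: 3 pairs vs 1 in the high-spin reference → 2 extra × P = 46240 cm⁻¹.
Combining: -62520 + 46240 = -16280 cm⁻¹.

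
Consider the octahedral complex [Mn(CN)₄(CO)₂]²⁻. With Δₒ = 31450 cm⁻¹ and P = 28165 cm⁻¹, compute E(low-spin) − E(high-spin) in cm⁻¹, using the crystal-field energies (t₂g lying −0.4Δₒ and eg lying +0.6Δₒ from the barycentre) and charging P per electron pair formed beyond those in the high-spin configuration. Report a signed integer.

-6570

Ligand charges: 4×(-1) from CN⁻ and 2×(+0) from CO sum to -4; with overall charge -2, Mn is +2.
Mn sits in group 7; removing 2 electrons leaves Mn²⁺ with 7 − 2 = 5 d electrons.
High-spin d⁵ fills as t₂g³ eg² with CFSE 3(−0.4) + 2(+0.6) = 0.0Δₒ = 0 cm⁻¹.
Low-spin: t₂g⁵ eg⁰, orbital CFSE = -2.0Δₒ = -62900 cm⁻¹; plus 2 excess pairs × P = +56330 cm⁻¹; total -6570 cm⁻¹.
E(LS) − E(HS) = -6570 − (0) = -6570 cm⁻¹.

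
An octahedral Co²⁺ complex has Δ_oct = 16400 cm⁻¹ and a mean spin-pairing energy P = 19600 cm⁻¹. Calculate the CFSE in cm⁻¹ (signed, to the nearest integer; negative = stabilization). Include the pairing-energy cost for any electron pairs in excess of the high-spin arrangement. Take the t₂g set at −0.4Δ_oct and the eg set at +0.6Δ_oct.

Co sits in group 9; removing 2 electrons leaves Co²⁺ with 9 − 2 = 7 d electrons.
Δ_oct < P, so pairing is avoided: the ground state is high-spin.
Configuration: t₂g⁵ eg².
Orbital CFSE = -0.8Δ_oct = -0.8 × 16400 = -13120 cm⁻¹.
High-spin has no excess pairs, so no pairing correction applies.

-13120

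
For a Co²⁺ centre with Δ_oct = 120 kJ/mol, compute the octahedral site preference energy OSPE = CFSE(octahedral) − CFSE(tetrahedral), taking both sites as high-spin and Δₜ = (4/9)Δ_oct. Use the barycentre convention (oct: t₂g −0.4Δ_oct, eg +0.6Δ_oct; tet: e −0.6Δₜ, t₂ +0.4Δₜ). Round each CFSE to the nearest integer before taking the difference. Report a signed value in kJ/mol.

Co is in group 9, so Co²⁺ is d⁷ (9 − 2 = 7).
In an octahedral site d⁷ (HS) is t2g^5 e_g^2, giving CFSE(oct) = -0.8Δ_oct = -96 kJ/mol.
Tetrahedral: e^4 t2^3, CFSE = 4(−0.6) + 3(+0.4) = -1.2Δₜ = -1.2 × (4/9) × 120 = -64 kJ/mol.
OSPE = -96 − (-64) = -32 kJ/mol.

-32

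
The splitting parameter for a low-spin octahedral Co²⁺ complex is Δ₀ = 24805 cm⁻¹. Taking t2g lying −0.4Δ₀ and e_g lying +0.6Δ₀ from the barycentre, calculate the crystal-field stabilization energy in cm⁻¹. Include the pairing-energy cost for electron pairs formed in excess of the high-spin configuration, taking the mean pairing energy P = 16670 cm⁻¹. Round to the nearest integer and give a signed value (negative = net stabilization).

-27979

Co²⁺: group 9, so d-count = 9 − 2 = 7.
Configuration: t2g^6 e_g^1.
The orbital stabilization is -1.8Δ₀ = -1.8 × 24805 = -44649 cm⁻¹.
Relative to high-spin t2g^5 e_g^2 (2 paired), the low-spin configuration has 1 additional pair, contributing +1 × 16670 = +16670 cm⁻¹.
Overall CFSE = -44649 + 16670 = -27979 cm⁻¹.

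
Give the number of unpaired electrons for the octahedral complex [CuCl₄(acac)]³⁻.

Ligand charges: 4×(-1) from Cl⁻ and 1×(-1) from acac⁻ sum to -5; with overall charge -3, Cu is +2.
Cu²⁺: group 11, so d-count = 11 − 2 = 9.
Configuration: t₂g⁶ eg³, giving 1 unpaired electron.

1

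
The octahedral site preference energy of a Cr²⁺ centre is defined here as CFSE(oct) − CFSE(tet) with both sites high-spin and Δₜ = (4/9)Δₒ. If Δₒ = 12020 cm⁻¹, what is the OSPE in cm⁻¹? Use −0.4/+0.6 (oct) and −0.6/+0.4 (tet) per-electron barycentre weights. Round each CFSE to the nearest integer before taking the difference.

Group 6 minus oxidation state +2 gives a d⁴ configuration for Cr²⁺.
Octahedral (high-spin): t₂g³ eg¹, CFSE = 3(−0.4) + 1(+0.6) = -0.6Δₒ = -0.6 × 12020 = -7212 cm⁻¹.
Tetrahedral: e² t₂², CFSE = 2(−0.6) + 2(+0.4) = -0.4Δₜ = -0.4 × (4/9) × 12020 = -2137 cm⁻¹.
OSPE = CFSE(oct) − CFSE(tet) = -7212 − (-2137) = -5075 cm⁻¹.

-5075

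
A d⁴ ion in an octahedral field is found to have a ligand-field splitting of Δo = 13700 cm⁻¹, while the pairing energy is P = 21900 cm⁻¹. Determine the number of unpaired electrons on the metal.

With Δo < P the complex is high-spin.
Filling d⁴ accordingly: t₂g³ eg¹.
Unpaired electrons: 4.

4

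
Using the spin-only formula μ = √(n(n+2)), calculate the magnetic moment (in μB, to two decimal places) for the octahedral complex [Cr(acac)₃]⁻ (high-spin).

4.90 μB

Each acac⁻ contributes -1; 3 × (-1) = -3. With overall charge -1, Cr is in the +2 oxidation state.
Cr is in group 6, so Cr²⁺ is d⁴ (6 − 2 = 4).
Configuration: t₂g³ eg¹ → 4 unpaired electrons.
μ(spin-only) = √[4(4+2)] = √24 ≈ 4.90 μB.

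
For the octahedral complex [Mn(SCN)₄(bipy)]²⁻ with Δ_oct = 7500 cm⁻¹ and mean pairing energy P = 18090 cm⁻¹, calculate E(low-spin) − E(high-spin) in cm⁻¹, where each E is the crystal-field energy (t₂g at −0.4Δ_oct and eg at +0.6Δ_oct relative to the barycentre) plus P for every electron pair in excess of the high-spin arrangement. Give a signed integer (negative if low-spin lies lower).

21180

Ligand charges: 4×(-1) from SCN⁻ and 1×(+0) from bipy sum to -4; with overall charge -2, Mn is +2.
Mn sits in group 7; removing 2 electrons leaves Mn²⁺ with 7 − 2 = 5 d electrons.
High-spin d⁵ fills as t₂g³ eg² with CFSE 3(−0.4) + 2(+0.6) = 0.0Δ_oct = 0 cm⁻¹.
Low-spin: t₂g⁵ eg⁰, orbital CFSE = -2.0Δ_oct = -15000 cm⁻¹; plus 2 excess pairs × P = +36180 cm⁻¹; total 21180 cm⁻¹.
E(LS) − E(HS) = 21180 − (0) = 21180 cm⁻¹.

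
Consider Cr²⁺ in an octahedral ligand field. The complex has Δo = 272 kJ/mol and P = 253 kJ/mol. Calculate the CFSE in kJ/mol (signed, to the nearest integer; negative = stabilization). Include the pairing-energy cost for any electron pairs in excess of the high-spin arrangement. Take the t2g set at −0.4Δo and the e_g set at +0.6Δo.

Cr is in group 6, so Cr²⁺ is d⁴ (6 − 2 = 4).
Since Δo = 272 kJ/mol > P = 253 kJ/mol, the complex adopts the low-spin configuration.
That gives t2g^4 e_g^0.
Orbital CFSE = -1.6Δo = -1.6 × 272 = -435 kJ/mol.
Excess pairs vs high-spin: 1 − 0 = 1; pairing cost = +253 kJ/mol.
Net CFSE = -435 + 253 = -182 kJ/mol.

-182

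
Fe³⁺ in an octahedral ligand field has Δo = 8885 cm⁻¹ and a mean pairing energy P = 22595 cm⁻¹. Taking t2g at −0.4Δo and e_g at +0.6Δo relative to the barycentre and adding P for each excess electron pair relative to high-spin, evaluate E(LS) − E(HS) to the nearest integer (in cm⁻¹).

27420

Fe sits in group 8; removing 3 electrons leaves Fe³⁺ with 8 − 3 = 5 d electrons.
High-spin: t2g^3 e_g^2, CFSE = 0.0Δo = 0 cm⁻¹.
For low-spin the configuration is t2g^5 e_g^0: orbital energy -2.0 × 8885 = -17770 cm⁻¹, and 2 additional pairs relative to high-spin add 45190 cm⁻¹, giving 27420 cm⁻¹.
The difference is 27420 − (0) = 27420 cm⁻¹, so high-spin lies lower.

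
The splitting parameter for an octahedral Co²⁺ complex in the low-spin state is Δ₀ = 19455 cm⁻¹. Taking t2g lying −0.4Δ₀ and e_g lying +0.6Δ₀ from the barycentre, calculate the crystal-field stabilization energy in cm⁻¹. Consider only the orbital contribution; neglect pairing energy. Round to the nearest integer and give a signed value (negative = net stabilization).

-35019

Co sits in group 9; removing 2 electrons leaves Co²⁺ with 9 − 2 = 7 d electrons.
Electron filling gives t2g^6 e_g^1.
The orbital stabilization is -1.8Δ₀ = -1.8 × 19455 = -35019 cm⁻¹.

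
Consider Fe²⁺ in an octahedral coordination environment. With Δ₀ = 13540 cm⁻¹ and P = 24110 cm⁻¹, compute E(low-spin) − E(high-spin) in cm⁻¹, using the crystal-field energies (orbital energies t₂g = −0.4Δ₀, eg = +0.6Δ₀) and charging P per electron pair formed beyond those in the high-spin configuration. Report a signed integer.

Fe²⁺: group 8, so d-count = 8 − 2 = 6.
High-spin d⁶ fills as t₂g⁴ eg² with CFSE 4(−0.4) + 2(+0.6) = -0.4Δ₀ = -5416 cm⁻¹.
Low-spin t₂g⁶ eg⁰ gives -2.4Δ₀ = -32496 cm⁻¹, but forming 2 extra pairs costs 2P = 48220 cm⁻¹, so E(LS) = -32496 + 48220 = 15724 cm⁻¹.
E(LS) − E(HS) = 15724 − (-5416) = 21140 cm⁻¹.

21140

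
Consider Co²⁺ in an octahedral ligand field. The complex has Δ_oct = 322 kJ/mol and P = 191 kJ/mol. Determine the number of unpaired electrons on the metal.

1

Co sits in group 9; removing 2 electrons leaves Co²⁺ with 9 − 2 = 7 d electrons.
Here Δ_oct > P (322 > 191), so the low-spin state is favoured.
Configuration: t₂g⁶ eg¹.
Unpaired electrons: 1.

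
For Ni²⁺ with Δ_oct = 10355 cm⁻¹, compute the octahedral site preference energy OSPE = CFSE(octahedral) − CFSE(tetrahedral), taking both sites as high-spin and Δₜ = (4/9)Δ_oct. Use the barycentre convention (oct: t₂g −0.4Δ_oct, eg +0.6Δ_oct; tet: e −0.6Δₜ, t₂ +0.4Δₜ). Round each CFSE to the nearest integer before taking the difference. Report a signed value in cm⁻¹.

-8744

Ni sits in group 10; removing 2 electrons leaves Ni²⁺ with 10 − 2 = 8 d electrons.
Octahedral (high-spin): t₂g⁶ eg², CFSE = 6(−0.4) + 2(+0.6) = -1.2Δ_oct = -1.2 × 10355 = -12426 cm⁻¹.
In a tetrahedral site the filling is e⁴ t₂⁴: CFSE(tet) = -0.8Δₜ = -0.8 × (4/9)(10355) = -3682 cm⁻¹.
OSPE = CFSE(oct) − CFSE(tet) = -12426 − (-3682) = -8744 cm⁻¹.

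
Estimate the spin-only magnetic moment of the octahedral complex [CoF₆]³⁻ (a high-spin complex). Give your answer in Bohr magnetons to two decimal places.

4.90 Bohr magnetons

Each F⁻ contributes -1; 6 × (-1) = -6. With overall charge -3, Co is in the +3 oxidation state.
Co³⁺: group 9, so d-count = 9 − 3 = 6.
Configuration: t2g^4 e_g^2 → 4 unpaired electrons.
μ(spin-only) = √[4(4+2)] = √24 ≈ 4.90 Bohr magnetons.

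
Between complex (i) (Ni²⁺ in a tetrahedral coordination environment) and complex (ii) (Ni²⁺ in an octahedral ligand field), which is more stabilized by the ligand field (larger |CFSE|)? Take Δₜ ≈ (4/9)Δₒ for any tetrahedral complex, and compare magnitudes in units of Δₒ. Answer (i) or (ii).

(ii)

(i): Ni²⁺: group 10, so d-count = 10 − 2 = 8; Tetrahedral splitting is small, so the complex is high-spin; e⁴ t₂⁴, CFSE = -0.8Δₜ ≈ -0.36Δₒ.
(ii): Group 10 minus oxidation state +2 gives a d⁸ configuration for Ni²⁺; For octahedral d⁸ the high- and low-spin configurations coincide; t₂g⁶ eg², CFSE = -1.2Δₒ.
So (ii) has the larger |CFSE|.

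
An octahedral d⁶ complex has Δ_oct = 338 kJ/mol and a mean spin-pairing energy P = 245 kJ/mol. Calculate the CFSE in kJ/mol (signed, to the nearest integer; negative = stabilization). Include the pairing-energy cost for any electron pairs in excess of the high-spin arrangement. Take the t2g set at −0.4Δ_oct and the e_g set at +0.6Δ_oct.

With Δ_oct > P the complex is low-spin.
That gives t2g^6 e_g^0.
Orbital CFSE = -2.4Δ_oct = -2.4 × 338 = -811 kJ/mol.
Excess pairs vs high-spin: 3 − 1 = 2; pairing cost = +490 kJ/mol.
Net CFSE = -811 + 490 = -321 kJ/mol.

-321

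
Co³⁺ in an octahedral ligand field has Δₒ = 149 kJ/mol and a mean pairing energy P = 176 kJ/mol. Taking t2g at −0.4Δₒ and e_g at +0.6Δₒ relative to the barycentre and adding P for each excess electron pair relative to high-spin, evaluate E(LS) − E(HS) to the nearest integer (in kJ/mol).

Co is in group 9, so Co³⁺ is d⁶ (9 − 3 = 6).
In the high-spin limit (t2g^4 e_g^2) the orbital term is -0.4Δₒ = -60 kJ/mol, with no excess pairing.
Low-spin: t2g^6 e_g^0, orbital CFSE = -2.4Δₒ = -358 kJ/mol; plus 2 excess pairs × P = +352 kJ/mol; total -6 kJ/mol.
E(LS) − E(HS) = -6 − (-60) = 54 kJ/mol.

54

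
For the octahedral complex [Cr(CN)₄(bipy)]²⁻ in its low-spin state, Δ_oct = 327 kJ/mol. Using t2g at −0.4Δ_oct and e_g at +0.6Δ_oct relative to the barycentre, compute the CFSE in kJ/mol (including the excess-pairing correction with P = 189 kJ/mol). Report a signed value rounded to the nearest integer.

Ligand charges: 4×(-1) from CN⁻ and 1×(+0) from bipy sum to -4; with overall charge -2, Cr is +2.
Cr²⁺: group 6, so d-count = 6 − 2 = 4.
Electron filling gives t2g^4 e_g^0.
The orbital stabilization is -1.6Δ_oct = -1.6 × 327 = -523 kJ/mol.
Relative to high-spin t2g^3 e_g^1 (0 paired), the low-spin configuration has 1 additional pair, contributing +1 × 189 = +189 kJ/mol.
Net CFSE = -523 + 189 = -334 kJ/mol.

-334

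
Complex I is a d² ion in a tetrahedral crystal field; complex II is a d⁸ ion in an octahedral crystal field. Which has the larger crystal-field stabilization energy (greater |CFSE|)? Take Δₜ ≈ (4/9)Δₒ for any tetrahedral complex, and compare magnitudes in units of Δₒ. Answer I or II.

I: Tetrahedral fields are weak (Δₜ ≈ 4/9 Δₒ), so electrons fill high-spin; e² t₂⁰, CFSE = -1.2Δₜ ≈ -0.53Δₒ.
II: t2g^6 e_g^2, CFSE = -1.2Δₒ.
So II has the larger |CFSE|.

II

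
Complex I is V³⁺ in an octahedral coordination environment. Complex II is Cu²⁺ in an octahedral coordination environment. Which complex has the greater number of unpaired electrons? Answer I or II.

I

I: V is in group 5, so V³⁺ is d² (5 − 3 = 2); t₂g² eg⁰ → 2 unpaired.
II: Cu sits in group 11; removing 2 electrons leaves Cu²⁺ with 11 − 2 = 9 d electrons; For octahedral d⁹ the high- and low-spin configurations coincide; t₂g⁶ eg³ → 1 unpaired.
So I has more unpaired electrons.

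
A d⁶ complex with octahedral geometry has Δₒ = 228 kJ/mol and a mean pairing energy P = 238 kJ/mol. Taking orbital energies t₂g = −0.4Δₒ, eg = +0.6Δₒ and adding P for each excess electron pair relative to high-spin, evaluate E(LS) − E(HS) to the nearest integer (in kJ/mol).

High-spin: t₂g⁴ eg², CFSE = -0.4Δₒ = -91 kJ/mol.
Low-spin t₂g⁶ eg⁰ gives -2.4Δₒ = -547 kJ/mol, but forming 2 extra pairs costs 2P = 476 kJ/mol, so E(LS) = -547 + 476 = -71 kJ/mol.
The difference is -71 − (-91) = 20 kJ/mol, so high-spin lies lower.

20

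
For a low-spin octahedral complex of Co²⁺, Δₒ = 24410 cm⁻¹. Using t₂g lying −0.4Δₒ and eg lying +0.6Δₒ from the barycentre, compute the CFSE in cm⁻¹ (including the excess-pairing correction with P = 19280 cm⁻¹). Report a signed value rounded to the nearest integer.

-24658

Co²⁺: group 9, so d-count = 9 − 2 = 7.
Configuration: t₂g⁶ eg¹.
Orbital CFSE = 6(-0.4) + 1(0.6) = -1.8Δₒ = -1.8 × 24410 = -43938 cm⁻¹.
Pairing penalty: 3 pairs vs 2 in the high-spin reference → 1 extra × P = 19280 cm⁻¹.
Combining: -43938 + 19280 = -24658 cm⁻¹.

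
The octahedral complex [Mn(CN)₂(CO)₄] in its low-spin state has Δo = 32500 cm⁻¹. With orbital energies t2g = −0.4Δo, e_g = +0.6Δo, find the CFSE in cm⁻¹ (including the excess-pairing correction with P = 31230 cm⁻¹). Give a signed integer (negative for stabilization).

-2540

Ligand charges: 2×(-1) from CN⁻ and 4×(+0) from CO sum to -2; with overall charge +0, Mn is +2.
Mn²⁺: group 7, so d-count = 7 − 2 = 5.
The d⁵ electrons fill as t2g^5 e_g^0.
Orbital CFSE = 5(-0.4) + 0(0.6) = -2.0Δo = -2.0 × 32500 = -65000 cm⁻¹.
Pairing penalty: 2 pairs vs 0 in the high-spin reference → 2 extra × P = 62460 cm⁻¹.
Overall CFSE = -65000 + 62460 = -2540 cm⁻¹.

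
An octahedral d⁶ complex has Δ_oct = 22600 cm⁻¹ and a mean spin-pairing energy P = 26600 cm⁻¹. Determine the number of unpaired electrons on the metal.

Here Δ_oct < P (22600 < 26600), so the high-spin state is favoured.
That gives t₂g⁴ eg².
Unpaired electrons: 4.

4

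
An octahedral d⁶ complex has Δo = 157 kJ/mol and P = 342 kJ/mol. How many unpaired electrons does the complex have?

4

Δo < P, so pairing is avoided: the ground state is high-spin.
Filling d⁶ accordingly: t2g^4 e_g^2.
Unpaired electrons: 4.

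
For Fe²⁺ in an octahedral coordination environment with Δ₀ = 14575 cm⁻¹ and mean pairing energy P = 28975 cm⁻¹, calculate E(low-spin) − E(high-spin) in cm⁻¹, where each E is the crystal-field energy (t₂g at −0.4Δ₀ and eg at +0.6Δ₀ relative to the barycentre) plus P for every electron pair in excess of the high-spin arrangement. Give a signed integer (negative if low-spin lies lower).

28800

Group 8 minus oxidation state +2 gives a d⁶ configuration for Fe²⁺.
High-spin: t₂g⁴ eg², CFSE = -0.4Δ₀ = -5830 cm⁻¹.
Low-spin t₂g⁶ eg⁰ gives -2.4Δ₀ = -34980 cm⁻¹, but forming 2 extra pairs costs 2P = 57950 cm⁻¹, so E(LS) = -34980 + 57950 = 22970 cm⁻¹.
Thus E(LS) − E(HS) = 28800 cm⁻¹.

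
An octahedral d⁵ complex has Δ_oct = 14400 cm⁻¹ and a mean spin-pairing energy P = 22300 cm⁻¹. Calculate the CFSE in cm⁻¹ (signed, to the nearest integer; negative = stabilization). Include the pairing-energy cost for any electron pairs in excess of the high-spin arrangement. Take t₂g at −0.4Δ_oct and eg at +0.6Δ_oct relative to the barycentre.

0

With Δ_oct < P the complex is high-spin.
Configuration: t₂g³ eg².
Orbital CFSE = 0.0Δ_oct = 0.0 × 14400 = 0 cm⁻¹.
High-spin has no excess pairs, so no pairing correction applies.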